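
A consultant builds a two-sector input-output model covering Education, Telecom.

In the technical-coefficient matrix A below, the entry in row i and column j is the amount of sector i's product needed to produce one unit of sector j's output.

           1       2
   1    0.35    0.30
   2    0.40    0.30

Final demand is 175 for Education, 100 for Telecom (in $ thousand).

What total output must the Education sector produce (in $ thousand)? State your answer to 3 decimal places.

x_1 = 455.224

I − A =
  [   0.65    -0.30]
  [  -0.40     0.70]
det(I−A) = (0.65)(0.70) − (-0.30)(-0.40) = 0.3350
adj(I−A) = [[0.70, 0.30], [0.40, 0.65]]
(I − A)⁻¹ = adj(I−A) / det(I−A) ≈
  [   2.0896     0.8955]
  [   1.1940     1.9403]
x = (I − A)⁻¹ d = adj(I−A)·d / det(I−A), with det(I−A) = 0.3350:
  x_1 = (0.70·175 + 0.30·100) / 0.3350 = 152.50 / 0.3350 ≈ 455.224
  x_2 = (0.40·175 + 0.65·100) / 0.3350 = 135.00 / 0.3350 ≈ 402.985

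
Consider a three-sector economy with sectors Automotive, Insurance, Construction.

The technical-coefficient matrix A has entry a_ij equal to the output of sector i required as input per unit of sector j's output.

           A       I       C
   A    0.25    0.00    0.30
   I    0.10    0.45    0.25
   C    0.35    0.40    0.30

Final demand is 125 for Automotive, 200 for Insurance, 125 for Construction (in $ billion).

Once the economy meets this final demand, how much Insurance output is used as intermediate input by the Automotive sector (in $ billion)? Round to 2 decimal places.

I − A =
  [   0.75     0.00    -0.30]
  [  -0.10     0.55    -0.25]
  [  -0.35    -0.40     0.70]
Cofactors of I−A, C_ij = (−1)^(i+j)·(minor ij) (rows/columns in the sector order above):
  C_11 = (0.55)(0.70) − (-0.25)(-0.40) = 0.2850
  C_12 = −[(-0.10)(0.70) − (-0.25)(-0.35)] = 0.1575
  C_13 = (-0.10)(-0.40) − (0.55)(-0.35) = 0.2325
  C_21 = −[(0.00)(0.70) − (-0.30)(-0.40)] = 0.1200
  C_22 = (0.75)(0.70) − (-0.30)(-0.35) = 0.4200
  C_23 = −[(0.75)(-0.40) − (0.00)(-0.35)] = 0.3000
  C_31 = (0.00)(-0.25) − (-0.30)(0.55) = 0.1650
  C_32 = −[(0.75)(-0.25) − (-0.30)(-0.10)] = 0.2175
  C_33 = (0.75)(0.55) − (0.00)(-0.10) = 0.4125
det(I−A) = Σ_j (I−A)_1j·C_1j = (0.75)(0.2850) + (0.00)(0.1575) + (-0.30)(0.2325) = 0.1440
adj(I−A) = Cᵀ =
  [ 0.2850   0.1200   0.1650]
  [ 0.1575   0.4200   0.2175]
  [ 0.2325   0.3000   0.4125]
(I − A)⁻¹ = adj(I−A) / det(I−A) ≈
  [   1.9792     0.8333     1.1458]
  [   1.0938     2.9167     1.5104]
  [   1.6146     2.0833     2.8646]
First solve x = (I − A)⁻¹ d = adj(I−A)·d / det(I−A); in particular x_A = (0.2850·125 + 0.1200·200 + 0.1650·125) / 0.1440 = 80.25 / 0.1440 ≈ 557.2917.
Intermediate flow from I to A: z_IA = a_IA · x_A = 0.10 × 80.25 / 0.1440 = 8.025 / 0.1440 ≈ 55.73.

z_IA = 55.73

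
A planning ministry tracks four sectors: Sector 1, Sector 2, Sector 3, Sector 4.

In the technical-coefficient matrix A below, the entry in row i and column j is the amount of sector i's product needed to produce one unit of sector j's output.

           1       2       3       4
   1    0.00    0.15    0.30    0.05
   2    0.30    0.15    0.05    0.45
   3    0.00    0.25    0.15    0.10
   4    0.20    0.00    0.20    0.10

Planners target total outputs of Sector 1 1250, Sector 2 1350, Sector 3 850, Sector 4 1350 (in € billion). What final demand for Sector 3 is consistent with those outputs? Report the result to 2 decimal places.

I − A =
  [   1.00    -0.15    -0.30    -0.05]
  [  -0.30     0.85    -0.05    -0.45]
  [   0.00    -0.25     0.85    -0.10]
  [  -0.20     0.00    -0.20     0.90]
d = (I − A) x:
  d_1 = (+1.00)·1250 + (-0.15)·1350 + (-0.30)·850 + (-0.05)·1350 = 725.00
  d_2 = (-0.30)·1250 + (+0.85)·1350 + (-0.05)·850 + (-0.45)·1350 = 122.50
  d_3 = (+0.00)·1250 + (-0.25)·1350 + (+0.85)·850 + (-0.10)·1350 = 250.00
  d_4 = (-0.20)·1250 + (+0.00)·1350 + (-0.20)·850 + (+0.90)·1350 = 795.00

d_3 = 250.00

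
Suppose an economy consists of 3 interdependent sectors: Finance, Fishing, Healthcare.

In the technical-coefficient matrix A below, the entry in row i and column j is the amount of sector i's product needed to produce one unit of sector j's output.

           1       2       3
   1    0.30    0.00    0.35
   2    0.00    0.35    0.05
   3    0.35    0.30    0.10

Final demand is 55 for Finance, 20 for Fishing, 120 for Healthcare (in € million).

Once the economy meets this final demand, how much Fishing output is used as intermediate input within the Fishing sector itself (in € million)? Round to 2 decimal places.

z_22 = 16.78

I − A =
  [   0.70     0.00    -0.35]
  [   0.00     0.65    -0.05]
  [  -0.35    -0.30     0.90]
Cofactors of I−A, C_ij = (−1)^(i+j)·(minor ij) (rows/columns in the sector order above):
  C_11 = (0.65)(0.90) − (-0.05)(-0.30) = 0.5700
  C_12 = −[(0.00)(0.90) − (-0.05)(-0.35)] = 0.0175
  C_13 = (0.00)(-0.30) − (0.65)(-0.35) = 0.2275
  C_21 = −[(0.00)(0.90) − (-0.35)(-0.30)] = 0.1050
  C_22 = (0.70)(0.90) − (-0.35)(-0.35) = 0.5075
  C_23 = −[(0.70)(-0.30) − (0.00)(-0.35)] = 0.2100
  C_31 = (0.00)(-0.05) − (-0.35)(0.65) = 0.2275
  C_32 = −[(0.70)(-0.05) − (-0.35)(0.00)] = 0.0350
  C_33 = (0.70)(0.65) − (0.00)(0.00) = 0.4550
det(I−A) = Σ_j (I−A)_1j·C_1j = (0.70)(0.5700) + (0.00)(0.0175) + (-0.35)(0.2275) = 0.319375
adj(I−A) = Cᵀ =
  [ 0.5700   0.1050   0.2275]
  [ 0.0175   0.5075   0.0350]
  [ 0.2275   0.2100   0.4550]
(I − A)⁻¹ = adj(I−A) / det(I−A) ≈
  [   1.7847     0.3288     0.7123]
  [   0.0548     1.5890     0.1096]
  [   0.7123     0.6575     1.4247]
First solve x = (I − A)⁻¹ d = adj(I−A)·d / det(I−A); in particular x_2 = (0.0175·55 + 0.5075·20 + 0.0350·120) / 0.319375 = 15.3125 / 0.319375 ≈ 47.9452.
Intermediate flow from 2 to 2: z_22 = a_22 · x_2 = 0.35 × 15.3125 / 0.319375 = 5.359375 / 0.319375 ≈ 16.78.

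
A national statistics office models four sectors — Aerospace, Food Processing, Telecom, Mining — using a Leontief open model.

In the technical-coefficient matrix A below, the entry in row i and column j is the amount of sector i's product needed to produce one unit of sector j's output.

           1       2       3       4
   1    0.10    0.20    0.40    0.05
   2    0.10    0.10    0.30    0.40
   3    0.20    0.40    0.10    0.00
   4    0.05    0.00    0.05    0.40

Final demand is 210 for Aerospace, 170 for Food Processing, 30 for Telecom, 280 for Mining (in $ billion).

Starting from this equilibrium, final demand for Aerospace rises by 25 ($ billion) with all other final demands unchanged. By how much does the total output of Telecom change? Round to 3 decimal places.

Δx_3 = 12.293

I − A =
  [   0.90    -0.20    -0.40    -0.05]
  [  -0.10     0.90    -0.30    -0.40]
  [  -0.20    -0.40     0.90     0.00]
  [  -0.05     0.00    -0.05     0.60]
Compute the cofactors C_ij = (−1)^(i+j)·(3×3 minor ij) of I−A; the adjugate is their transpose:
adj(I−A) = Cᵀ =
  [ 0.40600   0.20500   0.25825   0.17050]
  [ 0.11200   0.43525   0.21150   0.29950]
  [ 0.14000   0.23900   0.46775   0.17100]
  [ 0.04550   0.03700   0.06050   0.50300]
det(I−A) = Σ_j (I−A)_1j·C_1j = (0.90)(0.40600) + (-0.20)(0.11200) + (-0.40)(0.14000) + (-0.05)(0.04550) = 0.284725
(I − A)⁻¹ = adj(I−A) / det(I−A) ≈
  [   1.4259     0.7200     0.9070     0.5988]
  [   0.3934     1.5287     0.7428     1.0519]
  [   0.4917     0.8394     1.6428     0.6006]
  [   0.1598     0.1299     0.2125     1.7666]
Δx = (I − A)⁻¹ Δd with Δd having +25 in the Aerospace component and 0 elsewhere.
So Δx_3 = L_31 · (+25), where L_31 = adj(I−A)_31 / det(I−A) = 0.14000 / 0.284725.
Δx_3 = 0.14000 × (+25) / 0.284725 = 3.50 / 0.284725 ≈ 12.293.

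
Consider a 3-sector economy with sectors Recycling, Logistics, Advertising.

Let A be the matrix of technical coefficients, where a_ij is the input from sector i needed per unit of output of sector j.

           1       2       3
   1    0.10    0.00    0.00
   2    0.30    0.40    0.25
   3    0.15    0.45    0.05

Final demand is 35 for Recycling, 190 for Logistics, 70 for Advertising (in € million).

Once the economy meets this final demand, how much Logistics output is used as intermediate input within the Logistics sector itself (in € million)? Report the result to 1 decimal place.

I − A =
  [   0.90     0.00     0.00]
  [  -0.30     0.60    -0.25]
  [  -0.15    -0.45     0.95]
Cofactors of I−A, C_ij = (−1)^(i+j)·(minor ij) (rows/columns in the sector order above):
  C_11 = (0.60)(0.95) − (-0.25)(-0.45) = 0.4575
  C_12 = −[(-0.30)(0.95) − (-0.25)(-0.15)] = 0.3225
  C_13 = (-0.30)(-0.45) − (0.60)(-0.15) = 0.2250
  C_21 = −[(0.00)(0.95) − (0.00)(-0.45)] = 0.0000
  C_22 = (0.90)(0.95) − (0.00)(-0.15) = 0.8550
  C_23 = −[(0.90)(-0.45) − (0.00)(-0.15)] = 0.4050
  C_31 = (0.00)(-0.25) − (0.00)(0.60) = 0.0000
  C_32 = −[(0.90)(-0.25) − (0.00)(-0.30)] = 0.2250
  C_33 = (0.90)(0.60) − (0.00)(-0.30) = 0.5400
det(I−A) = Σ_j (I−A)_1j·C_1j = (0.90)(0.4575) + (0.00)(0.3225) + (0.00)(0.2250) = 0.41175
adj(I−A) = Cᵀ =
  [ 0.4575   0.0000   0.0000]
  [ 0.3225   0.8550   0.2250]
  [ 0.2250   0.4050   0.5400]
(I − A)⁻¹ = adj(I−A) / det(I−A) ≈
  [   1.1111     0.0000     0.0000]
  [   0.7832     2.0765     0.5464]
  [   0.5464     0.9836     1.3115]
First solve x = (I − A)⁻¹ d = adj(I−A)·d / det(I−A); in particular x_2 = (0.3225·35 + 0.8550·190 + 0.2250·70) / 0.41175 = 189.4875 / 0.41175 ≈ 460.200.
Intermediate flow from 2 to 2: z_22 = a_22 · x_2 = 0.40 × 189.4875 / 0.41175 = 75.795 / 0.41175 ≈ 184.1.

z_22 = 184.1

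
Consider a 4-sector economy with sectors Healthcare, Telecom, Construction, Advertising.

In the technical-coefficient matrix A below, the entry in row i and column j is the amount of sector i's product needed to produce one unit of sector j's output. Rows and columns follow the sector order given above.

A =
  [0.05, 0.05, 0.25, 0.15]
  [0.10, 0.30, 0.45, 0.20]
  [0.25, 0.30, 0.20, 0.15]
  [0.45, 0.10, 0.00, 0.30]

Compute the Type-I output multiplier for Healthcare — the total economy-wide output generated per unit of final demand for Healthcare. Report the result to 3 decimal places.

m_1 = 5.710

I − A =
  [   0.95    -0.05    -0.25    -0.15]
  [  -0.10     0.70    -0.45    -0.20]
  [  -0.25    -0.30     0.80    -0.15]
  [  -0.45    -0.10     0.00     0.70]
Compute the cofactors C_ij = (−1)^(i+j)·(3×3 minor ij) of I−A; the adjugate is their transpose:
adj(I−A) = Cᵀ =
  [ 0.274750   0.096250   0.140000   0.116375]
  [ 0.237125   0.417375   0.308875   0.236250]
  [ 0.214250   0.209375   0.389750   0.189250]
  [ 0.210500   0.121500   0.134125   0.342875]
det(I−A) = Σ_j (I−A)_1j·C_1j = (0.95)(0.274750) + (-0.05)(0.237125) + (-0.25)(0.214250) + (-0.15)(0.210500) = 0.16401875
(I − A)⁻¹ = adj(I−A) / det(I−A) ≈
  [   1.6751     0.5868     0.8536     0.7095]
  [   1.4457     2.5447     1.8832     1.4404]
  [   1.3063     1.2765     2.3763     1.1538]
  [   1.2834     0.7408     0.8177     2.0905]
The output multiplier for sector j is the column-j sum of the Leontief inverse (I − A)⁻¹ = adj(I−A) / det(I−A).
Column 1 of adj(I−A): (0.274750, 0.237125, 0.214250, 0.210500); det(I−A) = 0.16401875.
m_1 = (0.274750 + 0.237125 + 0.214250 + 0.210500) / 0.16401875 = 0.936625 / 0.16401875 ≈ 5.710.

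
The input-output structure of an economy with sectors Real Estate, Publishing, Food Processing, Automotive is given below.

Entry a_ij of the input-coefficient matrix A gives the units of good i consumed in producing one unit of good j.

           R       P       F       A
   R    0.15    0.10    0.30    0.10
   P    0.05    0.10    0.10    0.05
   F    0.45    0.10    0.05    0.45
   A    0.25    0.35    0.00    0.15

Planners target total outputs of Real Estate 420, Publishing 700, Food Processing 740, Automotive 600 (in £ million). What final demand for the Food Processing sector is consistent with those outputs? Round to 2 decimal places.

d_F = 174.00

I − A =
  [   0.85    -0.10    -0.30    -0.10]
  [  -0.05     0.90    -0.10    -0.05]
  [  -0.45    -0.10     0.95    -0.45]
  [  -0.25    -0.35     0.00     0.85]
d = (I − A) x:
  d_R = (+0.85)·420 + (-0.10)·700 + (-0.30)·740 + (-0.10)·600 = 5.00
  d_P = (-0.05)·420 + (+0.90)·700 + (-0.10)·740 + (-0.05)·600 = 505.00
  d_F = (-0.45)·420 + (-0.10)·700 + (+0.95)·740 + (-0.45)·600 = 174.00
  d_A = (-0.25)·420 + (-0.35)·700 + (+0.00)·740 + (+0.85)·600 = 160.00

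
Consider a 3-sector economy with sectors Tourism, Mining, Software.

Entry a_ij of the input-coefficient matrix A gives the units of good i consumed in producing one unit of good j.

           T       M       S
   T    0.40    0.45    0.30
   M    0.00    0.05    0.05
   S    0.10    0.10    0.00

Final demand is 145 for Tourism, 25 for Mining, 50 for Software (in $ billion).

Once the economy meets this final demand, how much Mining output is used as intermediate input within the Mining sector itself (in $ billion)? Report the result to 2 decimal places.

z_MM = 1.54

I − A =
  [   0.60    -0.45    -0.30]
  [   0.00     0.95    -0.05]
  [  -0.10    -0.10     1.00]
Cofactors of I−A, C_ij = (−1)^(i+j)·(minor ij) (rows/columns in the sector order above):
  C_11 = (0.95)(1.00) − (-0.05)(-0.10) = 0.9450
  C_12 = −[(0.00)(1.00) − (-0.05)(-0.10)] = 0.0050
  C_13 = (0.00)(-0.10) − (0.95)(-0.10) = 0.0950
  C_21 = −[(-0.45)(1.00) − (-0.30)(-0.10)] = 0.4800
  C_22 = (0.60)(1.00) − (-0.30)(-0.10) = 0.5700
  C_23 = −[(0.60)(-0.10) − (-0.45)(-0.10)] = 0.1050
  C_31 = (-0.45)(-0.05) − (-0.30)(0.95) = 0.3075
  C_32 = −[(0.60)(-0.05) − (-0.30)(0.00)] = 0.0300
  C_33 = (0.60)(0.95) − (-0.45)(0.00) = 0.5700
det(I−A) = Σ_j (I−A)_1j·C_1j = (0.60)(0.9450) + (-0.45)(0.0050) + (-0.30)(0.0950) = 0.53625
adj(I−A) = Cᵀ =
  [ 0.9450   0.4800   0.3075]
  [ 0.0050   0.5700   0.0300]
  [ 0.0950   0.1050   0.5700]
(I − A)⁻¹ = adj(I−A) / det(I−A) ≈
  [   1.7622     0.8951     0.5734]
  [   0.0093     1.0629     0.0559]
  [   0.1772     0.1958     1.0629]
First solve x = (I − A)⁻¹ d = adj(I−A)·d / det(I−A); in particular x_M = (0.0050·145 + 0.5700·25 + 0.0300·50) / 0.53625 = 16.475 / 0.53625 ≈ 30.7226.
Intermediate flow from M to M: z_MM = a_MM · x_M = 0.05 × 16.475 / 0.53625 = 0.82375 / 0.53625 ≈ 1.54.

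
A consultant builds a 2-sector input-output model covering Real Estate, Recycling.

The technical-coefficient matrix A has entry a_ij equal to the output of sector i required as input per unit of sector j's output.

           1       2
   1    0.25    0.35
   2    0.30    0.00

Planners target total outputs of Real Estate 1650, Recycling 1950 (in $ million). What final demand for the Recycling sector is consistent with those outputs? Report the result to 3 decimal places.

d_2 = 1455.000

I − A =
  [   0.75    -0.35]
  [  -0.30     1.00]
d = (I − A) x:
  d_1 = (+0.75)·1650 + (-0.35)·1950 = 555.000
  d_2 = (-0.30)·1650 + (+1.00)·1950 = 1455.000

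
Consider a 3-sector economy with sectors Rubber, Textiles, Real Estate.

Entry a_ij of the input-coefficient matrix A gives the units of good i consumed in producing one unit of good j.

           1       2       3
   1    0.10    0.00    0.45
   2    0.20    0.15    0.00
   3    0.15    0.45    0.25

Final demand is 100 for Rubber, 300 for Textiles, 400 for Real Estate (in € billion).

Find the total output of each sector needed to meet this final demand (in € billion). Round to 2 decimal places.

x_1 = 583.14, x_2 = 490.15, x_3 = 944.05

I − A =
  [   0.90     0.00    -0.45]
  [  -0.20     0.85     0.00]
  [  -0.15    -0.45     0.75]
Cofactors of I−A, C_ij = (−1)^(i+j)·(minor ij) (rows/columns in the sector order above):
  C_11 = (0.85)(0.75) − (0.00)(-0.45) = 0.6375
  C_12 = −[(-0.20)(0.75) − (0.00)(-0.15)] = 0.1500
  C_13 = (-0.20)(-0.45) − (0.85)(-0.15) = 0.2175
  C_21 = −[(0.00)(0.75) − (-0.45)(-0.45)] = 0.2025
  C_22 = (0.90)(0.75) − (-0.45)(-0.15) = 0.6075
  C_23 = −[(0.90)(-0.45) − (0.00)(-0.15)] = 0.4050
  C_31 = (0.00)(0.00) − (-0.45)(0.85) = 0.3825
  C_32 = −[(0.90)(0.00) − (-0.45)(-0.20)] = 0.0900
  C_33 = (0.90)(0.85) − (0.00)(-0.20) = 0.7650
det(I−A) = Σ_j (I−A)_1j·C_1j = (0.90)(0.6375) + (0.00)(0.1500) + (-0.45)(0.2175) = 0.475875
adj(I−A) = Cᵀ =
  [ 0.6375   0.2025   0.3825]
  [ 0.1500   0.6075   0.0900]
  [ 0.2175   0.4050   0.7650]
(I − A)⁻¹ = adj(I−A) / det(I−A) ≈
  [   1.3396     0.4255     0.8038]
  [   0.3152     1.2766     0.1891]
  [   0.4571     0.8511     1.6076]
x = (I − A)⁻¹ d = adj(I−A)·d / det(I−A), with det(I−A) = 0.475875:
  x_1 = (0.6375·100 + 0.2025·300 + 0.3825·400) / 0.475875 = 277.50 / 0.475875 ≈ 583.14
  x_2 = (0.1500·100 + 0.6075·300 + 0.0900·400) / 0.475875 = 233.25 / 0.475875 ≈ 490.15
  x_3 = (0.2175·100 + 0.4050·300 + 0.7650·400) / 0.475875 = 449.25 / 0.475875 ≈ 944.05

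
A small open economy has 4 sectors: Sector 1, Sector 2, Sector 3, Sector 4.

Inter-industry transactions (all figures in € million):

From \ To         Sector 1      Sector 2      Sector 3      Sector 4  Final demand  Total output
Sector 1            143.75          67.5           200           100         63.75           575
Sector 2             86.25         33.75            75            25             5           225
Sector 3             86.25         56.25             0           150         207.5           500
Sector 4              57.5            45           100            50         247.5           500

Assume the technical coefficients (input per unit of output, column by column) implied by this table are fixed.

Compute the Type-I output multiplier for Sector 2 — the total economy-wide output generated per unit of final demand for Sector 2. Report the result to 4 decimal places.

Technical coefficients a_ij = z_ij / X_j:
  a_11 = 143.75/575 = 0.25, a_21 = 86.25/575 = 0.15, a_31 = 86.25/575 = 0.15, a_41 = 57.5/575 = 0.10
  a_12 = 67.5/225 = 0.30, a_22 = 33.75/225 = 0.15, a_32 = 56.25/225 = 0.25, a_42 = 45/225 = 0.20
  a_13 = 200/500 = 0.40, a_23 = 75/500 = 0.15, a_33 = 0/500 = 0.00, a_43 = 100/500 = 0.20
  a_14 = 100/500 = 0.20, a_24 = 25/500 = 0.05, a_34 = 150/500 = 0.30, a_44 = 50/500 = 0.10
I − A =
  [   0.75    -0.30    -0.40    -0.20]
  [  -0.15     0.85    -0.15    -0.05]
  [  -0.15    -0.25     1.00    -0.30]
  [  -0.10    -0.20    -0.20     0.90]
Compute the cofactors C_ij = (−1)^(i+j)·(3×3 minor ij) of I−A; the adjugate is their transpose:
adj(I−A) = Cᵀ =
  [ 0.658750   0.416000   0.385500   0.298000]
  [ 0.157250   0.538000   0.167750   0.120750]
  [ 0.182750   0.264250   0.501250   0.222375]
  [ 0.148750   0.224500   0.191500   0.491625]
det(I−A) = Σ_j (I−A)_1j·C_1j = (0.75)(0.658750) + (-0.30)(0.157250) + (-0.40)(0.182750) + (-0.20)(0.148750) = 0.3440375
(I − A)⁻¹ = adj(I−A) / det(I−A) ≈
  [   1.91476     1.20917     1.12052     0.86618]
  [   0.45707     1.56378     0.48759     0.35098]
  [   0.53119     0.76808     1.45696     0.64637]
  [   0.43237     0.65255     0.55663     1.42899]
The output multiplier for sector j is the column-j sum of the Leontief inverse (I − A)⁻¹ = adj(I−A) / det(I−A).
Column 2 of adj(I−A): (0.416000, 0.538000, 0.264250, 0.224500); det(I−A) = 0.3440375.
m_2 = (0.416000 + 0.538000 + 0.264250 + 0.224500) / 0.3440375 = 1.44275 / 0.3440375 ≈ 4.1936.

m_2 = 4.1936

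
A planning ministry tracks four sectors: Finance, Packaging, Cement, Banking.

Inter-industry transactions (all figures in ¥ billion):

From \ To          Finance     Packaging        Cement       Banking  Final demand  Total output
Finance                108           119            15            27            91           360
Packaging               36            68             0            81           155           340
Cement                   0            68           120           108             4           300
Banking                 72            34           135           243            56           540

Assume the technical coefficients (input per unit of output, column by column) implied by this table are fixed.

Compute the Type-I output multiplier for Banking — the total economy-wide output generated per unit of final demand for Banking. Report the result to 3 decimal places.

m_B = 5.978

Technical coefficients a_ij = z_ij / X_j:
  a_FF = 108/360 = 0.30, a_PF = 36/360 = 0.10, a_CF = 0/360 = 0.00, a_BF = 72/360 = 0.20
  a_FP = 119/340 = 0.35, a_PP = 68/340 = 0.20, a_CP = 68/340 = 0.20, a_BP = 34/340 = 0.10
  a_FC = 15/300 = 0.05, a_PC = 0/300 = 0.00, a_CC = 120/300 = 0.40, a_BC = 135/300 = 0.45
  a_FB = 27/540 = 0.05, a_PB = 81/540 = 0.15, a_CB = 108/540 = 0.20, a_BB = 243/540 = 0.45
I − A =
  [   0.70    -0.35    -0.05    -0.05]
  [  -0.10     0.80     0.00    -0.15]
  [   0.00    -0.20     0.60    -0.20]
  [  -0.20    -0.10    -0.45     0.55]
Compute the cofactors C_ij = (−1)^(i+j)·(3×3 minor ij) of I−A; the adjugate is their transpose:
adj(I−A) = Cᵀ =
  [ 0.169500   0.098000   0.062875   0.065000]
  [ 0.042000   0.160000   0.053750   0.067000]
  [ 0.051000   0.103000   0.259250   0.127000]
  [ 0.111000   0.149000   0.244750   0.314000]
det(I−A) = Σ_j (I−A)_1j·C_1j = (0.70)(0.169500) + (-0.35)(0.042000) + (-0.05)(0.051000) + (-0.05)(0.111000) = 0.09585
(I − A)⁻¹ = adj(I−A) / det(I−A) ≈
  [   1.7684     1.0224     0.6560     0.6781]
  [   0.4382     1.6693     0.5608     0.6990]
  [   0.5321     1.0746     2.7047     1.3250]
  [   1.1581     1.5545     2.5535     3.2760]
The output multiplier for sector j is the column-j sum of the Leontief inverse (I − A)⁻¹ = adj(I−A) / det(I−A).
Column B of adj(I−A): (0.065000, 0.067000, 0.127000, 0.314000); det(I−A) = 0.09585.
m_B = (0.065000 + 0.067000 + 0.127000 + 0.314000) / 0.09585 = 0.573 / 0.09585 ≈ 5.978.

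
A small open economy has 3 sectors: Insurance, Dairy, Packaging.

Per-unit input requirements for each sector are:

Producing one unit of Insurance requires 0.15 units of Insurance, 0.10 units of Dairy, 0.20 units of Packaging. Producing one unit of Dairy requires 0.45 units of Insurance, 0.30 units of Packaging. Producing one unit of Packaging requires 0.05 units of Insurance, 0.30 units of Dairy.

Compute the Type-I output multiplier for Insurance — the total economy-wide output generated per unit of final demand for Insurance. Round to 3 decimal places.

I − A =
  [   0.85    -0.45    -0.05]
  [  -0.10     1.00    -0.30]
  [  -0.20    -0.30     1.00]
Cofactors of I−A, C_ij = (−1)^(i+j)·(minor ij) (rows/columns in the sector order above):
  C_11 = (1.00)(1.00) − (-0.30)(-0.30) = 0.9100
  C_12 = −[(-0.10)(1.00) − (-0.30)(-0.20)] = 0.1600
  C_13 = (-0.10)(-0.30) − (1.00)(-0.20) = 0.2300
  C_21 = −[(-0.45)(1.00) − (-0.05)(-0.30)] = 0.4650
  C_22 = (0.85)(1.00) − (-0.05)(-0.20) = 0.8400
  C_23 = −[(0.85)(-0.30) − (-0.45)(-0.20)] = 0.3450
  C_31 = (-0.45)(-0.30) − (-0.05)(1.00) = 0.1850
  C_32 = −[(0.85)(-0.30) − (-0.05)(-0.10)] = 0.2600
  C_33 = (0.85)(1.00) − (-0.45)(-0.10) = 0.8050
det(I−A) = Σ_j (I−A)_1j·C_1j = (0.85)(0.9100) + (-0.45)(0.1600) + (-0.05)(0.2300) = 0.6900
adj(I−A) = Cᵀ =
  [ 0.9100   0.4650   0.1850]
  [ 0.1600   0.8400   0.2600]
  [ 0.2300   0.3450   0.8050]
(I − A)⁻¹ = adj(I−A) / det(I−A) ≈
  [   1.3188     0.6739     0.2681]
  [   0.2319     1.2174     0.3768]
  [   0.3333     0.5000     1.1667]
The output multiplier for sector j is the column-j sum of the Leontief inverse (I − A)⁻¹ = adj(I−A) / det(I−A).
Column I of adj(I−A): (0.9100, 0.1600, 0.2300); det(I−A) = 0.6900.
m_I = (0.9100 + 0.1600 + 0.2300) / 0.6900 = 1.30 / 0.6900 ≈ 1.884.

m_I = 1.884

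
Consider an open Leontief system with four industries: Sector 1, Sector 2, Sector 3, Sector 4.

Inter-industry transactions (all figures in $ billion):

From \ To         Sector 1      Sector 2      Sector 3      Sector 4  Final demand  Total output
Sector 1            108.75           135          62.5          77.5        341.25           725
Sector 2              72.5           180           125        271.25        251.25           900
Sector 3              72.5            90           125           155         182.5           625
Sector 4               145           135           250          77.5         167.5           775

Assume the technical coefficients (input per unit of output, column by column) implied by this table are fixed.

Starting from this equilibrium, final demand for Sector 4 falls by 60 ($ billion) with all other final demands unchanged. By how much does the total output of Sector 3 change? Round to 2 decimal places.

Technical coefficients a_ij = z_ij / X_j:
  a_11 = 108.75/725 = 0.15, a_21 = 72.5/725 = 0.10, a_31 = 72.5/725 = 0.10, a_41 = 145/725 = 0.20
  a_12 = 135/900 = 0.15, a_22 = 180/900 = 0.20, a_32 = 90/900 = 0.10, a_42 = 135/900 = 0.15
  a_13 = 62.5/625 = 0.10, a_23 = 125/625 = 0.20, a_33 = 125/625 = 0.20, a_43 = 250/625 = 0.40
  a_14 = 77.5/775 = 0.10, a_24 = 271.25/775 = 0.35, a_34 = 155/775 = 0.20, a_44 = 77.5/775 = 0.10
I − A =
  [   0.85    -0.15    -0.10    -0.10]
  [  -0.10     0.80    -0.20    -0.35]
  [  -0.10    -0.10     0.80    -0.20]
  [  -0.20    -0.15    -0.40     0.90]
Compute the cofactors C_ij = (−1)^(i+j)·(3×3 minor ij) of I−A; the adjugate is their transpose:
adj(I−A) = Cᵀ =
  [ 0.432000   0.124000   0.149750   0.129500]
  [ 0.160000   0.511000   0.288000   0.280500]
  [ 0.117750   0.121000   0.525875   0.177000]
  [ 0.175000   0.166500   0.315000   0.503000]
det(I−A) = Σ_j (I−A)_1j·C_1j = (0.85)(0.432000) + (-0.15)(0.160000) + (-0.10)(0.117750) + (-0.10)(0.175000) = 0.313925
(I − A)⁻¹ = adj(I−A) / det(I−A) ≈
  [   1.3761     0.3950     0.4770     0.4125]
  [   0.5097     1.6278     0.9174     0.8935]
  [   0.3751     0.3854     1.6752     0.5638]
  [   0.5575     0.5304     1.0034     1.6023]
Δx = (I − A)⁻¹ Δd with Δd having -60 in the Sector 4 component and 0 elsewhere.
So Δx_3 = L_34 · (-60), where L_34 = adj(I−A)_34 / det(I−A) = 0.177000 / 0.313925.
Δx_3 = 0.177000 × (-60) / 0.313925 = -10.62 / 0.313925 ≈ -33.83.

Δx_3 = -33.83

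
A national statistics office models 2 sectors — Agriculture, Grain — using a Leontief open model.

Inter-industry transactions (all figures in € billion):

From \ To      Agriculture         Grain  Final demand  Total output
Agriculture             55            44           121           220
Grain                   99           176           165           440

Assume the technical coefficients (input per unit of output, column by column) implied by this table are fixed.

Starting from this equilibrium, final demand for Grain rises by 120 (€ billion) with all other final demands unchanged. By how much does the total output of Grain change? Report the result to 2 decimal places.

Δx_2 = 222.22

Technical coefficients a_ij = z_ij / X_j:
  a_11 = 55/220 = 0.25, a_21 = 99/220 = 0.45
  a_12 = 44/440 = 0.10, a_22 = 176/440 = 0.40
I − A =
  [   0.75    -0.10]
  [  -0.45     0.60]
det(I−A) = (0.75)(0.60) − (-0.10)(-0.45) = 0.4050
adj(I−A) = [[0.60, 0.10], [0.45, 0.75]]
(I − A)⁻¹ = adj(I−A) / det(I−A) ≈
  [   1.4815     0.2469]
  [   1.1111     1.8519]
Δx = (I − A)⁻¹ Δd with Δd having +120 in the Grain component and 0 elsewhere.
So Δx_2 = L_22 · (+120), where L_22 = adj(I−A)_22 / det(I−A) = 0.75 / 0.4050.
Δx_2 = 0.75 × (+120) / 0.4050 = 90.00 / 0.4050 ≈ 222.22.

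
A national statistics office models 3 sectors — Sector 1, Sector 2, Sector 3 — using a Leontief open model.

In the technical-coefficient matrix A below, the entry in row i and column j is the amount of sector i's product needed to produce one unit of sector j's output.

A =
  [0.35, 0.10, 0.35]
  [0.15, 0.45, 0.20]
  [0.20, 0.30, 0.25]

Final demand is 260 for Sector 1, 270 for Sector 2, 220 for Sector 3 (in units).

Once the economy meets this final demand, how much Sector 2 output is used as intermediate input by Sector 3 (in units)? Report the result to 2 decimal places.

z_23 = 217.64

I − A =
  [   0.65    -0.10    -0.35]
  [  -0.15     0.55    -0.20]
  [  -0.20    -0.30     0.75]
Cofactors of I−A, C_ij = (−1)^(i+j)·(minor ij) (rows/columns in the sector order above):
  C_11 = (0.55)(0.75) − (-0.20)(-0.30) = 0.3525
  C_12 = −[(-0.15)(0.75) − (-0.20)(-0.20)] = 0.1525
  C_13 = (-0.15)(-0.30) − (0.55)(-0.20) = 0.1550
  C_21 = −[(-0.10)(0.75) − (-0.35)(-0.30)] = 0.1800
  C_22 = (0.65)(0.75) − (-0.35)(-0.20) = 0.4175
  C_23 = −[(0.65)(-0.30) − (-0.10)(-0.20)] = 0.2150
  C_31 = (-0.10)(-0.20) − (-0.35)(0.55) = 0.2125
  C_32 = −[(0.65)(-0.20) − (-0.35)(-0.15)] = 0.1825
  C_33 = (0.65)(0.55) − (-0.10)(-0.15) = 0.3425
det(I−A) = Σ_j (I−A)_1j·C_1j = (0.65)(0.3525) + (-0.10)(0.1525) + (-0.35)(0.1550) = 0.159625
adj(I−A) = Cᵀ =
  [ 0.3525   0.1800   0.2125]
  [ 0.1525   0.4175   0.1825]
  [ 0.1550   0.2150   0.3425]
(I − A)⁻¹ = adj(I−A) / det(I−A) ≈
  [   2.2083     1.1276     1.3312]
  [   0.9554     2.6155     1.1433]
  [   0.9710     1.3469     2.1457]
First solve x = (I − A)⁻¹ d = adj(I−A)·d / det(I−A); in particular x_3 = (0.1550·260 + 0.2150·270 + 0.3425·220) / 0.159625 = 173.70 / 0.159625 ≈ 1088.1754.
Intermediate flow from 2 to 3: z_23 = a_23 · x_3 = 0.20 × 173.70 / 0.159625 = 34.74 / 0.159625 ≈ 217.64.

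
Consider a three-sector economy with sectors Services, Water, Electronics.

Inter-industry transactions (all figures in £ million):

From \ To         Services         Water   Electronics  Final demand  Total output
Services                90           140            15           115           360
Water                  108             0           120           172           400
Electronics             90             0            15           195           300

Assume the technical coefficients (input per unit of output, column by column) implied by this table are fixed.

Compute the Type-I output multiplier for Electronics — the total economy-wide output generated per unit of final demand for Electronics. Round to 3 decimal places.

m_3 = 2.034

Technical coefficients a_ij = z_ij / X_j:
  a_11 = 90/360 = 0.25, a_21 = 108/360 = 0.30, a_31 = 90/360 = 0.25
  a_12 = 140/400 = 0.35, a_22 = 0/400 = 0.00, a_32 = 0/400 = 0.00
  a_13 = 15/300 = 0.05, a_23 = 120/300 = 0.40, a_33 = 15/300 = 0.05
I − A =
  [   0.75    -0.35    -0.05]
  [  -0.30     1.00    -0.40]
  [  -0.25     0.00     0.95]
Cofactors of I−A, C_ij = (−1)^(i+j)·(minor ij) (rows/columns in the sector order above):
  C_11 = (1.00)(0.95) − (-0.40)(0.00) = 0.9500
  C_12 = −[(-0.30)(0.95) − (-0.40)(-0.25)] = 0.3850
  C_13 = (-0.30)(0.00) − (1.00)(-0.25) = 0.2500
  C_21 = −[(-0.35)(0.95) − (-0.05)(0.00)] = 0.3325
  C_22 = (0.75)(0.95) − (-0.05)(-0.25) = 0.7000
  C_23 = −[(0.75)(0.00) − (-0.35)(-0.25)] = 0.0875
  C_31 = (-0.35)(-0.40) − (-0.05)(1.00) = 0.1900
  C_32 = −[(0.75)(-0.40) − (-0.05)(-0.30)] = 0.3150
  C_33 = (0.75)(1.00) − (-0.35)(-0.30) = 0.6450
det(I−A) = Σ_j (I−A)_1j·C_1j = (0.75)(0.9500) + (-0.35)(0.3850) + (-0.05)(0.2500) = 0.56525
adj(I−A) = Cᵀ =
  [ 0.9500   0.3325   0.1900]
  [ 0.3850   0.7000   0.3150]
  [ 0.2500   0.0875   0.6450]
(I − A)⁻¹ = adj(I−A) / det(I−A) ≈
  [   1.6807     0.5882     0.3361]
  [   0.6811     1.2384     0.5573]
  [   0.4423     0.1548     1.1411]
The output multiplier for sector j is the column-j sum of the Leontief inverse (I − A)⁻¹ = adj(I−A) / det(I−A).
Column 3 of adj(I−A): (0.1900, 0.3150, 0.6450); det(I−A) = 0.56525.
m_3 = (0.1900 + 0.3150 + 0.6450) / 0.56525 = 1.15 / 0.56525 ≈ 2.034.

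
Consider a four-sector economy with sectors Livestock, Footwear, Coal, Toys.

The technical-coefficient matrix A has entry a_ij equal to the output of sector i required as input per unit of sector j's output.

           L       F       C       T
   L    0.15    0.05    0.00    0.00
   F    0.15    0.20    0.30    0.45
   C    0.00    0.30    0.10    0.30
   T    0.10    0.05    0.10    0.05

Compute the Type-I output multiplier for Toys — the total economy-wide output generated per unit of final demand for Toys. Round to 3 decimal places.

I − A =
  [   0.85    -0.05     0.00     0.00]
  [  -0.15     0.80    -0.30    -0.45]
  [   0.00    -0.30     0.90    -0.30]
  [  -0.10    -0.05    -0.10     0.95]
Compute the cofactors C_ij = (−1)^(i+j)·(3×3 minor ij) of I−A; the adjugate is their transpose:
adj(I−A) = Cᵀ =
  [ 0.53625   0.04125   0.01650   0.02475]
  [ 0.17325   0.70125   0.28050   0.42075]
  [ 0.08250   0.25650   0.61750   0.31650]
  [ 0.07425   0.06825   0.08150   0.52875]
det(I−A) = Σ_j (I−A)_1j·C_1j = (0.85)(0.53625) + (-0.05)(0.17325) + (0.00)(0.08250) + (0.00)(0.07425) = 0.44715
(I − A)⁻¹ = adj(I−A) / det(I−A) ≈
  [   1.1993     0.0923     0.0369     0.0554]
  [   0.3875     1.5683     0.6273     0.9410]
  [   0.1845     0.5736     1.3810     0.7078]
  [   0.1661     0.1526     0.1823     1.1825]
The output multiplier for sector j is the column-j sum of the Leontief inverse (I − A)⁻¹ = adj(I−A) / det(I−A).
Column T of adj(I−A): (0.02475, 0.42075, 0.31650, 0.52875); det(I−A) = 0.44715.
m_T = (0.02475 + 0.42075 + 0.31650 + 0.52875) / 0.44715 = 1.29075 / 0.44715 ≈ 2.887.

m_T = 2.887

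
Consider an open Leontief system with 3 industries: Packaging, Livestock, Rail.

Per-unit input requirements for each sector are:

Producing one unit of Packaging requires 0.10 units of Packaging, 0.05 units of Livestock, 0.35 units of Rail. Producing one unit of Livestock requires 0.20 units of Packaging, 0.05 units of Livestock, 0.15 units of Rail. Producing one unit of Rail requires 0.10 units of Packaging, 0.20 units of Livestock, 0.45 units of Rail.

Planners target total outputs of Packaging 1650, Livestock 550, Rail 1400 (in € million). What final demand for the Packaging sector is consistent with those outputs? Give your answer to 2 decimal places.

I − A =
  [   0.90    -0.20    -0.10]
  [  -0.05     0.95    -0.20]
  [  -0.35    -0.15     0.55]
d = (I − A) x:
  d_1 = (+0.90)·1650 + (-0.20)·550 + (-0.10)·1400 = 1235.00
  d_2 = (-0.05)·1650 + (+0.95)·550 + (-0.20)·1400 = 160.00
  d_3 = (-0.35)·1650 + (-0.15)·550 + (+0.55)·1400 = 110.00

d_1 = 1235.00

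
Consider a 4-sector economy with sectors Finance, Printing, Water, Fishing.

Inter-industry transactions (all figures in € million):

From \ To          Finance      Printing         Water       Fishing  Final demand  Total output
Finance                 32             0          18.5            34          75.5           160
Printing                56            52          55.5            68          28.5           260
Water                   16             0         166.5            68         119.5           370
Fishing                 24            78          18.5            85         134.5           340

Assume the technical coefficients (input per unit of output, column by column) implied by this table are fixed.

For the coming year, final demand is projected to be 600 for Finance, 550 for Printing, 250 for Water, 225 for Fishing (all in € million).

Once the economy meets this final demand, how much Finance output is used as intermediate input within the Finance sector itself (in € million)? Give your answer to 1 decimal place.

z_11 = 193.7

Technical coefficients a_ij = z_ij / X_j:
  a_11 = 32/160 = 0.20, a_21 = 56/160 = 0.35, a_31 = 16/160 = 0.10, a_41 = 24/160 = 0.15
  a_12 = 0/260 = 0.00, a_22 = 52/260 = 0.20, a_32 = 0/260 = 0.00, a_42 = 78/260 = 0.30
  a_13 = 18.5/370 = 0.05, a_23 = 55.5/370 = 0.15, a_33 = 166.5/370 = 0.45, a_43 = 18.5/370 = 0.05
  a_14 = 34/340 = 0.10, a_24 = 68/340 = 0.20, a_34 = 68/340 = 0.20, a_44 = 85/340 = 0.25
I − A =
  [   0.80     0.00    -0.05    -0.10]
  [  -0.35     0.80    -0.15    -0.20]
  [  -0.10     0.00     0.55    -0.20]
  [  -0.15    -0.30    -0.05     0.75]
Compute the cofactors C_ij = (−1)^(i+j)·(3×3 minor ij) of I−A; the adjugate is their transpose:
adj(I−A) = Cᵀ =
  [ 0.280000   0.019500   0.035500   0.052000]
  [ 0.174125   0.308000   0.112125   0.135250]
  [ 0.099000   0.051000   0.409500   0.136000]
  [ 0.132250   0.130500   0.079250   0.348000]
det(I−A) = Σ_j (I−A)_1j·C_1j = (0.80)(0.280000) + (0.00)(0.174125) + (-0.05)(0.099000) + (-0.10)(0.132250) = 0.205825
(I − A)⁻¹ = adj(I−A) / det(I−A) ≈
  [   1.3604     0.0947     0.1725     0.2526]
  [   0.8460     1.4964     0.5448     0.6571]
  [   0.4810     0.2478     1.9896     0.6608]
  [   0.6425     0.6340     0.3850     1.6908]
First solve x = (I − A)⁻¹ d = adj(I−A)·d / det(I−A); in particular x_1 = (0.280000·600 + 0.019500·550 + 0.035500·250 + 0.052000·225) / 0.205825 = 199.30 / 0.205825 ≈ 968.298.
Intermediate flow from 1 to 1: z_11 = a_11 · x_1 = 0.20 × 199.30 / 0.205825 = 39.86 / 0.205825 ≈ 193.7.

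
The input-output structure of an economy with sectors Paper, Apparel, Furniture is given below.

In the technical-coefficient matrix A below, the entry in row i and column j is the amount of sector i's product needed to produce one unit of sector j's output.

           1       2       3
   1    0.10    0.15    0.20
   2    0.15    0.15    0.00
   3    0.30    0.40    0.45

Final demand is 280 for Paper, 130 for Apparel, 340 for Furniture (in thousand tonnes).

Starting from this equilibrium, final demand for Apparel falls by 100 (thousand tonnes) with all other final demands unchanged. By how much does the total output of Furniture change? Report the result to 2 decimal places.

I − A =
  [   0.90    -0.15    -0.20]
  [  -0.15     0.85     0.00]
  [  -0.30    -0.40     0.55]
Cofactors of I−A, C_ij = (−1)^(i+j)·(minor ij) (rows/columns in the sector order above):
  C_11 = (0.85)(0.55) − (0.00)(-0.40) = 0.4675
  C_12 = −[(-0.15)(0.55) − (0.00)(-0.30)] = 0.0825
  C_13 = (-0.15)(-0.40) − (0.85)(-0.30) = 0.3150
  C_21 = −[(-0.15)(0.55) − (-0.20)(-0.40)] = 0.1625
  C_22 = (0.90)(0.55) − (-0.20)(-0.30) = 0.4350
  C_23 = −[(0.90)(-0.40) − (-0.15)(-0.30)] = 0.4050
  C_31 = (-0.15)(0.00) − (-0.20)(0.85) = 0.1700
  C_32 = −[(0.90)(0.00) − (-0.20)(-0.15)] = 0.0300
  C_33 = (0.90)(0.85) − (-0.15)(-0.15) = 0.7425
det(I−A) = Σ_j (I−A)_1j·C_1j = (0.90)(0.4675) + (-0.15)(0.0825) + (-0.20)(0.3150) = 0.345375
adj(I−A) = Cᵀ =
  [ 0.4675   0.1625   0.1700]
  [ 0.0825   0.4350   0.0300]
  [ 0.3150   0.4050   0.7425]
(I − A)⁻¹ = adj(I−A) / det(I−A) ≈
  [   1.3536     0.4705     0.4922]
  [   0.2389     1.2595     0.0869]
  [   0.9121     1.1726     2.1498]
Δx = (I − A)⁻¹ Δd with Δd having -100 in the Apparel component and 0 elsewhere.
So Δx_3 = L_32 · (-100), where L_32 = adj(I−A)_32 / det(I−A) = 0.4050 / 0.345375.
Δx_3 = 0.4050 × (-100) / 0.345375 = -40.50 / 0.345375 ≈ -117.26.

Δx_3 = -117.26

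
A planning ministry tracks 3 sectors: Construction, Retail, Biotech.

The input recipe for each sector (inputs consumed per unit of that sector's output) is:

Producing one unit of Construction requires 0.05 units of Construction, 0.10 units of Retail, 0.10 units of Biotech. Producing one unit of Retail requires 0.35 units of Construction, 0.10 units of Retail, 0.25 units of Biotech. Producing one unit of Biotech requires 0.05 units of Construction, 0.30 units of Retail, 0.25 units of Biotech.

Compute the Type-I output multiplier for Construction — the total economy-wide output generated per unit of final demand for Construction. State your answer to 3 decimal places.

m_1 = 1.555

I − A =
  [   0.95    -0.35    -0.05]
  [  -0.10     0.90    -0.30]
  [  -0.10    -0.25     0.75]
Cofactors of I−A, C_ij = (−1)^(i+j)·(minor ij) (rows/columns in the sector order above):
  C_11 = (0.90)(0.75) − (-0.30)(-0.25) = 0.6000
  C_12 = −[(-0.10)(0.75) − (-0.30)(-0.10)] = 0.1050
  C_13 = (-0.10)(-0.25) − (0.90)(-0.10) = 0.1150
  C_21 = −[(-0.35)(0.75) − (-0.05)(-0.25)] = 0.2750
  C_22 = (0.95)(0.75) − (-0.05)(-0.10) = 0.7075
  C_23 = −[(0.95)(-0.25) − (-0.35)(-0.10)] = 0.2725
  C_31 = (-0.35)(-0.30) − (-0.05)(0.90) = 0.1500
  C_32 = −[(0.95)(-0.30) − (-0.05)(-0.10)] = 0.2900
  C_33 = (0.95)(0.90) − (-0.35)(-0.10) = 0.8200
det(I−A) = Σ_j (I−A)_1j·C_1j = (0.95)(0.6000) + (-0.35)(0.1050) + (-0.05)(0.1150) = 0.5275
adj(I−A) = Cᵀ =
  [ 0.6000   0.2750   0.1500]
  [ 0.1050   0.7075   0.2900]
  [ 0.1150   0.2725   0.8200]
(I − A)⁻¹ = adj(I−A) / det(I−A) ≈
  [   1.1374     0.5213     0.2844]
  [   0.1991     1.3412     0.5498]
  [   0.2180     0.5166     1.5545]
The output multiplier for sector j is the column-j sum of the Leontief inverse (I − A)⁻¹ = adj(I−A) / det(I−A).
Column 1 of adj(I−A): (0.6000, 0.1050, 0.1150); det(I−A) = 0.5275.
m_1 = (0.6000 + 0.1050 + 0.1150) / 0.5275 = 0.82 / 0.5275 ≈ 1.555.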